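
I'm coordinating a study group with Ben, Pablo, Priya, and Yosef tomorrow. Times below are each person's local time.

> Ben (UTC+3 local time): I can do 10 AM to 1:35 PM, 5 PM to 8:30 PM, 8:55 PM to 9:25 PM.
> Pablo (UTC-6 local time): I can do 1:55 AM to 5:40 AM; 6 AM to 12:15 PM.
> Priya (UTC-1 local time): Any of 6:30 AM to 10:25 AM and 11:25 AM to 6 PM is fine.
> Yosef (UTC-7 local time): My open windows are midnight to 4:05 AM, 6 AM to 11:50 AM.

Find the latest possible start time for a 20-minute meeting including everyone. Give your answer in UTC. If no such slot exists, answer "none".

Ben in UTC: 07:00-10:35, 14:00-17:30, 17:55-18:25 (subtract 3h to convert from UTC+3).
Pablo in UTC: 07:55-11:40, 12:00-18:15 (add 6h to convert from UTC-6).
Priya in UTC: 07:30-11:25, 12:25-19:00 (add 1h to convert from UTC-1).
Yosef in UTC: 07:00-11:05, 13:00-18:50 (add 7h to convert from UTC-7).
Ben ∩ Pablo: 07:55-10:35, 14:00-17:30, 17:55-18:15.
Ben ∩ Pablo ∩ Priya: 07:55-10:35, 14:00-17:30, 17:55-18:15.
Ben ∩ Pablo ∩ Priya ∩ Yosef: 07:55-10:35, 14:00-17:30, 17:55-18:15.
The last common window of at least 20 minutes is 17:55-18:15; a 20-minute meeting can start as late as 17:55 and still end by 18:15.

17:55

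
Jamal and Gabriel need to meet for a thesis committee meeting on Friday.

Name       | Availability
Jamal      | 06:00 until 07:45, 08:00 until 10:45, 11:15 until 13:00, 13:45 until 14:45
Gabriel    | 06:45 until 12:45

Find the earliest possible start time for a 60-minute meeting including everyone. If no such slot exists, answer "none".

06:45

Jamal ∩ Gabriel: 06:45-07:45, 08:00-10:45, 11:15-12:45.
Those are the intersection windows.
The first common window of at least 60 minutes is 06:45-07:45, so the earliest start is 06:45.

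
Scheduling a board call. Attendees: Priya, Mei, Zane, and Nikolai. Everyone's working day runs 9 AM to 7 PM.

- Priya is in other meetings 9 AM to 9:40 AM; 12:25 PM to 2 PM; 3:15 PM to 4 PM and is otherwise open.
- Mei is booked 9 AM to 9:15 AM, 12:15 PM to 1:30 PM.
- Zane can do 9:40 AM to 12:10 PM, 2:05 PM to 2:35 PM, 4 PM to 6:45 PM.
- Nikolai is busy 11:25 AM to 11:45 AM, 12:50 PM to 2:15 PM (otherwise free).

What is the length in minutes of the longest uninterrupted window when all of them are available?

Priya free: 09:40-12:25, 14:00-15:15, 16:00-19:00 (invert busy blocks within the working day).
Mei free: 09:15-12:15, 13:30-19:00 (invert busy blocks within the working day).
Zane free: 09:40-12:10, 14:05-14:35, 16:00-18:45.
Nikolai free: 09:00-11:25, 11:45-12:50, 14:15-19:00 (invert busy blocks within the working day).
Priya ∩ Mei: 09:40-12:15, 14:00-15:15, 16:00-19:00.
Priya ∩ Mei ∩ Zane: 09:40-12:10, 14:05-14:35, 16:00-18:45.
Priya ∩ Mei ∩ Zane ∩ Nikolai: 09:40-11:25, 11:45-12:10, 14:15-14:35, 16:00-18:45.
Those are the intersection windows.
The longest is 16:00-18:45 at 165 minutes.

165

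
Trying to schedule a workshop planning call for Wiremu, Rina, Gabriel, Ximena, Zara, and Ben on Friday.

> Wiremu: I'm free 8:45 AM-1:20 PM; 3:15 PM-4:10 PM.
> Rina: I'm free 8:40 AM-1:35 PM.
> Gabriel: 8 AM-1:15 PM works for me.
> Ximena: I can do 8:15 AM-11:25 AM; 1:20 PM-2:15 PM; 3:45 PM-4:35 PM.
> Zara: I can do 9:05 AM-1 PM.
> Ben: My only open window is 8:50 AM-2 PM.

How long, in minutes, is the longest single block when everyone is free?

Wiremu ∩ Rina: 08:45-13:20.
Wiremu ∩ Rina ∩ Gabriel: 08:45-13:15.
Wiremu ∩ Rina ∩ Gabriel ∩ Ximena: 08:45-11:25.
Wiremu ∩ Rina ∩ Gabriel ∩ Ximena ∩ Zara: 09:05-11:25.
Wiremu ∩ Rina ∩ Gabriel ∩ Ximena ∩ Zara ∩ Ben: 09:05-11:25.
The longest is 09:05-11:25 at 140 minutes.

140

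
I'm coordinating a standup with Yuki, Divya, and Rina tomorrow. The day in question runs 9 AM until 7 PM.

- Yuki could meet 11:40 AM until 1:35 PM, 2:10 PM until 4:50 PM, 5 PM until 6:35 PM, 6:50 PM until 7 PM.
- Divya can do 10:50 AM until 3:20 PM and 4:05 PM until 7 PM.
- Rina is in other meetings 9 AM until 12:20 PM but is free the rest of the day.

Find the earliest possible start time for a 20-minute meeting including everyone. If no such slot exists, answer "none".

Yuki free: 11:40-13:35, 14:10-16:50, 17:00-18:35, 18:50-19:00.
Divya free: 10:50-15:20, 16:05-19:00.
Rina free: 12:20-19:00 (invert busy blocks within the working day).
Yuki ∩ Divya: 11:40-13:35, 14:10-15:20, 16:05-16:50, 17:00-18:35, 18:50-19:00.
Yuki ∩ Divya ∩ Rina: 12:20-13:35, 14:10-15:20, 16:05-16:50, 17:00-18:35, 18:50-19:00.
The first common window of at least 20 minutes is 12:20-13:35, so the earliest start is 12:20.

12:20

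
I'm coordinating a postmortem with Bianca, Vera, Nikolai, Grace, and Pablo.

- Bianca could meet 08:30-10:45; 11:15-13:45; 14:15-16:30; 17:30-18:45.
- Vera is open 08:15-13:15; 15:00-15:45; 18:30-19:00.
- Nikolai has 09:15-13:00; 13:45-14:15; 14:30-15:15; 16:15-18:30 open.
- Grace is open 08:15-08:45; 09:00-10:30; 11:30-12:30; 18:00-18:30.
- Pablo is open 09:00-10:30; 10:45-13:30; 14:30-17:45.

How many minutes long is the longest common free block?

75

Bianca ∩ Vera: 08:30-10:45, 11:15-13:15, 15:00-15:45, 18:30-18:45.
Bianca ∩ Vera ∩ Nikolai: 09:15-10:45, 11:15-13:00, 15:00-15:15.
Bianca ∩ Vera ∩ Nikolai ∩ Grace: 09:15-10:30, 11:30-12:30.
Bianca ∩ Vera ∩ Nikolai ∩ Grace ∩ Pablo: 09:15-10:30, 11:30-12:30.
The longest is 09:15-10:30 at 75 minutes.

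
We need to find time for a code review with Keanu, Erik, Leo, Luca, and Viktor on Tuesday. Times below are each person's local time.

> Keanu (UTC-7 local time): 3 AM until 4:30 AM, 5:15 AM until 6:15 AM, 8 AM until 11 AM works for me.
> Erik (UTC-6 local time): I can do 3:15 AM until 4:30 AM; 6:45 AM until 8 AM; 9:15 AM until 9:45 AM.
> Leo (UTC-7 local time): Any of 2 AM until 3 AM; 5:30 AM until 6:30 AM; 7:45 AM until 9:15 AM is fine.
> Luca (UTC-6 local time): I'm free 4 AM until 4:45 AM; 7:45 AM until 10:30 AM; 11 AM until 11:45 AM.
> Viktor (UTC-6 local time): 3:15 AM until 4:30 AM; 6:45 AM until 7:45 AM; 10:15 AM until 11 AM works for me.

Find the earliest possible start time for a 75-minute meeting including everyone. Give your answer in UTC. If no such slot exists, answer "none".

Keanu in UTC: 10:00-11:30, 12:15-13:15, 15:00-18:00 (add 7h to convert from UTC-7).
Erik in UTC: 09:15-10:30, 12:45-14:00, 15:15-15:45 (add 6h to convert from UTC-6).
Leo in UTC: 09:00-10:00, 12:30-13:30, 14:45-16:15 (add 7h to convert from UTC-7).
Luca in UTC: 10:00-10:45, 13:45-16:30, 17:00-17:45 (add 6h to convert from UTC-6).
Viktor in UTC: 09:15-10:30, 12:45-13:45, 16:15-17:00 (add 6h to convert from UTC-6).
Keanu ∩ Erik: 10:00-10:30, 12:45-13:15, 15:15-15:45.
Keanu ∩ Erik ∩ Leo: 12:45-13:15, 15:15-15:45.
Keanu ∩ Erik ∩ Leo ∩ Luca: 15:15-15:45.
Keanu ∩ Erik ∩ Leo ∩ Luca ∩ Viktor: ∅.
There is no time when everyone is free.
No common window is at least 75 minutes long.

none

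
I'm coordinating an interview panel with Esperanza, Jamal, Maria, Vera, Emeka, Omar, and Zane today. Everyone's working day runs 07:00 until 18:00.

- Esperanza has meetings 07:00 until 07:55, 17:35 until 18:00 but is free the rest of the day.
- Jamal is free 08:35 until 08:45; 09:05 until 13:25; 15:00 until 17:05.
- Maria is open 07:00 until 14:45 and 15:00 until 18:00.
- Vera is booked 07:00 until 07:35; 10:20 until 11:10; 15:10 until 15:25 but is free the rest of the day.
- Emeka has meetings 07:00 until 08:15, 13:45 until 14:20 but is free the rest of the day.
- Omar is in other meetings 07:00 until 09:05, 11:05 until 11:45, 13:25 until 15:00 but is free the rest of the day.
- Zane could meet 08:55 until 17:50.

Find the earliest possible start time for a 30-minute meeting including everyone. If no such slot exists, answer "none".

Esperanza free: 07:55-17:35 (invert busy blocks within the working day).
Jamal free: 08:35-08:45, 09:05-13:25, 15:00-17:05.
Maria free: 07:00-14:45, 15:00-18:00.
Vera free: 07:35-10:20, 11:10-15:10, 15:25-18:00 (invert busy blocks within the working day).
Emeka free: 08:15-13:45, 14:20-18:00 (invert busy blocks within the working day).
Omar free: 09:05-11:05, 11:45-13:25, 15:00-18:00 (invert busy blocks within the working day).
Zane free: 08:55-17:50.
Esperanza ∩ Jamal: 08:35-08:45, 09:05-13:25, 15:00-17:05.
Esperanza ∩ Jamal ∩ Maria: 08:35-08:45, 09:05-13:25, 15:00-17:05.
Esperanza ∩ Jamal ∩ Maria ∩ Vera: 08:35-08:45, 09:05-10:20, 11:10-13:25, 15:00-15:10, 15:25-17:05.
Esperanza ∩ Jamal ∩ Maria ∩ Vera ∩ Emeka: 08:35-08:45, 09:05-10:20, 11:10-13:25, 15:00-15:10, 15:25-17:05.
Esperanza ∩ Jamal ∩ Maria ∩ Vera ∩ Emeka ∩ Omar: 09:05-10:20, 11:45-13:25, 15:00-15:10, 15:25-17:05.
Esperanza ∩ Jamal ∩ Maria ∩ Vera ∩ Emeka ∩ Omar ∩ Zane: 09:05-10:20, 11:45-13:25, 15:00-15:10, 15:25-17:05.
Those are the intersection windows.
The first common window of at least 30 minutes is 09:05-10:20, so the earliest start is 09:05.

09:05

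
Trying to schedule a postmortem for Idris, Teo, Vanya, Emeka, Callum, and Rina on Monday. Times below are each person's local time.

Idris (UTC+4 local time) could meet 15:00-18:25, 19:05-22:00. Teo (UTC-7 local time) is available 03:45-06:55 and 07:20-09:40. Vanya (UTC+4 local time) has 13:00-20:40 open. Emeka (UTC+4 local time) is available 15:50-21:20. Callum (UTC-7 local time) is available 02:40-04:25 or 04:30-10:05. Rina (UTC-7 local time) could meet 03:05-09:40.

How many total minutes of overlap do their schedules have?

225

Idris in UTC: 11:00-14:25, 15:05-18:00 (subtract 4h to convert from UTC+4).
Teo in UTC: 10:45-13:55, 14:20-16:40 (add 7h to convert from UTC-7).
Vanya in UTC: 09:00-16:40 (subtract 4h to convert from UTC+4).
Emeka in UTC: 11:50-17:20 (subtract 4h to convert from UTC+4).
Callum in UTC: 09:40-11:25, 11:30-17:05 (add 7h to convert from UTC-7).
Rina in UTC: 10:05-16:40 (add 7h to convert from UTC-7).
Idris ∩ Teo: 11:00-13:55, 14:20-14:25, 15:05-16:40.
Idris ∩ Teo ∩ Vanya: 11:00-13:55, 14:20-14:25, 15:05-16:40.
Idris ∩ Teo ∩ Vanya ∩ Emeka: 11:50-13:55, 14:20-14:25, 15:05-16:40.
Idris ∩ Teo ∩ Vanya ∩ Emeka ∩ Callum: 11:50-13:55, 14:20-14:25, 15:05-16:40.
Idris ∩ Teo ∩ Vanya ∩ Emeka ∩ Callum ∩ Rina: 11:50-13:55, 14:20-14:25, 15:05-16:40.
Summing the common windows: 125 + 5 + 95 = 225 minutes.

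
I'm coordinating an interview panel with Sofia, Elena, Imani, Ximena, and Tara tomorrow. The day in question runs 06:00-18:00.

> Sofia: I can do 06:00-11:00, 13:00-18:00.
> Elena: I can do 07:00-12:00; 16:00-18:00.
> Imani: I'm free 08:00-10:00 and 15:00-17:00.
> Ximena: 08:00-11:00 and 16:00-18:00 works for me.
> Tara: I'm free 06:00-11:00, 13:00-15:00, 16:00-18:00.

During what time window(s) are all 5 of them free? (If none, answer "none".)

Sofia ∩ Elena: 07:00-11:00, 16:00-18:00.
Sofia ∩ Elena ∩ Imani: 08:00-10:00, 16:00-17:00.
Sofia ∩ Elena ∩ Imani ∩ Ximena: 08:00-10:00, 16:00-17:00.
Sofia ∩ Elena ∩ Imani ∩ Ximena ∩ Tara: 08:00-10:00, 16:00-17:00.

08:00-10:00, 16:00-17:00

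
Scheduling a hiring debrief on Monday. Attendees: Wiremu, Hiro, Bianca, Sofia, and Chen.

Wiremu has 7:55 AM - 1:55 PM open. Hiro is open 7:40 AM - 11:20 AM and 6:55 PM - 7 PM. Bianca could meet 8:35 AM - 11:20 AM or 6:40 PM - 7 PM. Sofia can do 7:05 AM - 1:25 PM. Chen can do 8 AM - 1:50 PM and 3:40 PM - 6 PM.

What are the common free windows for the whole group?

08:35-11:20

Wiremu ∩ Hiro: 07:55-11:20.
Wiremu ∩ Hiro ∩ Bianca: 08:35-11:20.
Wiremu ∩ Hiro ∩ Bianca ∩ Sofia: 08:35-11:20.
Wiremu ∩ Hiro ∩ Bianca ∩ Sofia ∩ Chen: 08:35-11:20.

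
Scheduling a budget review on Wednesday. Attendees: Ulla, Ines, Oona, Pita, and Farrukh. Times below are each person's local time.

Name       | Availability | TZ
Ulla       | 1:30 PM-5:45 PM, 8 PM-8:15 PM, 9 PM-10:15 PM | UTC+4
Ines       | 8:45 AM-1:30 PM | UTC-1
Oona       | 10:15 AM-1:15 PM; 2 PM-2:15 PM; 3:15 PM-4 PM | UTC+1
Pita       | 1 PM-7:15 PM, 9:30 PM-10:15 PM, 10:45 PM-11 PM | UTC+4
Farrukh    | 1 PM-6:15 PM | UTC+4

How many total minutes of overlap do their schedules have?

Ulla in UTC: 09:30-13:45, 16:00-16:15, 17:00-18:15 (subtract 4h to convert from UTC+4).
Ines in UTC: 09:45-14:30 (add 1h to convert from UTC-1).
Oona in UTC: 09:15-12:15, 13:00-13:15, 14:15-15:00 (subtract 1h to convert from UTC+1).
Pita in UTC: 09:00-15:15, 17:30-18:15, 18:45-19:00 (subtract 4h to convert from UTC+4).
Farrukh in UTC: 09:00-14:15 (subtract 4h to convert from UTC+4).
Ulla ∩ Ines: 09:45-13:45.
Ulla ∩ Ines ∩ Oona: 09:45-12:15, 13:00-13:15.
Ulla ∩ Ines ∩ Oona ∩ Pita: 09:45-12:15, 13:00-13:15.
Ulla ∩ Ines ∩ Oona ∩ Pita ∩ Farrukh: 09:45-12:15, 13:00-13:15.
Summing the common windows: 150 + 15 = 165 minutes.

165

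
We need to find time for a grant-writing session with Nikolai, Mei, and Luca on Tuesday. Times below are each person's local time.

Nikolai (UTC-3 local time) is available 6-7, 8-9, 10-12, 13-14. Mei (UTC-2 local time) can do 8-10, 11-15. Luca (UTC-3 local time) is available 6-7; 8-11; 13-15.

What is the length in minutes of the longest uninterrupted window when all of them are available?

60

Nikolai in UTC: 09:00-10:00, 11:00-12:00, 13:00-15:00, 16:00-17:00 (add 3h to convert from UTC-3).
Mei in UTC: 10:00-12:00, 13:00-17:00 (add 2h to convert from UTC-2).
Luca in UTC: 09:00-10:00, 11:00-14:00, 16:00-18:00 (add 3h to convert from UTC-3).
Nikolai ∩ Mei: 11:00-12:00, 13:00-15:00, 16:00-17:00.
Nikolai ∩ Mei ∩ Luca: 11:00-12:00, 13:00-14:00, 16:00-17:00.
So the common availability across everyone is 11:00-12:00, 13:00-14:00, 16:00-17:00.
The longest is 11:00-12:00 at 60 minutes.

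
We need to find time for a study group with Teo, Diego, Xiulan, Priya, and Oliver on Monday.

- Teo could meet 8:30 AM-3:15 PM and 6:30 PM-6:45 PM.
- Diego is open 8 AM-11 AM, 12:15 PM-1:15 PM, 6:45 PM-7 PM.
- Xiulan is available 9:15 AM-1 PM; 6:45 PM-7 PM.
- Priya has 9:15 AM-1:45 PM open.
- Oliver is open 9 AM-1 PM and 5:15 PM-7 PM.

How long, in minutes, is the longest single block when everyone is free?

Teo ∩ Diego: 08:30-11:00, 12:15-13:15.
Teo ∩ Diego ∩ Xiulan: 09:15-11:00, 12:15-13:00.
Teo ∩ Diego ∩ Xiulan ∩ Priya: 09:15-11:00, 12:15-13:00.
Teo ∩ Diego ∩ Xiulan ∩ Priya ∩ Oliver: 09:15-11:00, 12:15-13:00.
Those are the intersection windows.
The longest is 09:15-11:00 at 105 minutes.

105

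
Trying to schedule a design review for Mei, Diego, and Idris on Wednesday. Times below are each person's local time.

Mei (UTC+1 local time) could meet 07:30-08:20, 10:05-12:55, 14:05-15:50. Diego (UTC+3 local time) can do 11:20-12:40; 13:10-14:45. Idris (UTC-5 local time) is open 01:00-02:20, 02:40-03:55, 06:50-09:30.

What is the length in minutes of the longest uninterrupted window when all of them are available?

0

Mei in UTC: 06:30-07:20, 09:05-11:55, 13:05-14:50 (subtract 1h to convert from UTC+1).
Diego in UTC: 08:20-09:40, 10:10-11:45 (subtract 3h to convert from UTC+3).
Idris in UTC: 06:00-07:20, 07:40-08:55, 11:50-14:30 (add 5h to convert from UTC-5).
Mei ∩ Diego: 09:05-09:40, 10:10-11:45.
Mei ∩ Diego ∩ Idris: ∅.
There is no time when everyone is free.
No common window exists, so the longest block is 0 minutes.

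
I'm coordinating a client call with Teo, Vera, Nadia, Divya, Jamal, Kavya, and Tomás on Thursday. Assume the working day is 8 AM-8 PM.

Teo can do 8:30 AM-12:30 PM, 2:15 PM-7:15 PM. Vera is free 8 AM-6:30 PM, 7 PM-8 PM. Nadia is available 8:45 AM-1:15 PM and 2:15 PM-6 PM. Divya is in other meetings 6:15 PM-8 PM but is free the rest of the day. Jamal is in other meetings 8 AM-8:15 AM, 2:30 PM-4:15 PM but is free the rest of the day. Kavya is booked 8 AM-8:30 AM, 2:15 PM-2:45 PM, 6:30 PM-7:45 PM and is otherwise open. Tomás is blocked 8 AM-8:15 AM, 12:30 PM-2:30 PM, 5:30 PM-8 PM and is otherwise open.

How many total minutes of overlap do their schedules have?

300

Teo free: 08:30-12:30, 14:15-19:15.
Vera free: 08:00-18:30, 19:00-20:00.
Nadia free: 08:45-13:15, 14:15-18:00.
Divya free: 08:00-18:15 (invert busy blocks within the working day).
Jamal free: 08:15-14:30, 16:15-20:00 (invert busy blocks within the working day).
Kavya free: 08:30-14:15, 14:45-18:30, 19:45-20:00 (invert busy blocks within the working day).
Tomás free: 08:15-12:30, 14:30-17:30 (invert busy blocks within the working day).
Teo ∩ Vera: 08:30-12:30, 14:15-18:30, 19:00-19:15.
Teo ∩ Vera ∩ Nadia: 08:45-12:30, 14:15-18:00.
Teo ∩ Vera ∩ Nadia ∩ Divya: 08:45-12:30, 14:15-18:00.
Teo ∩ Vera ∩ Nadia ∩ Divya ∩ Jamal: 08:45-12:30, 14:15-14:30, 16:15-18:00.
Teo ∩ Vera ∩ Nadia ∩ Divya ∩ Jamal ∩ Kavya: 08:45-12:30, 16:15-18:00.
Teo ∩ Vera ∩ Nadia ∩ Divya ∩ Jamal ∩ Kavya ∩ Tomás: 08:45-12:30, 16:15-17:30.
Summing the common windows: 225 + 75 = 300 minutes.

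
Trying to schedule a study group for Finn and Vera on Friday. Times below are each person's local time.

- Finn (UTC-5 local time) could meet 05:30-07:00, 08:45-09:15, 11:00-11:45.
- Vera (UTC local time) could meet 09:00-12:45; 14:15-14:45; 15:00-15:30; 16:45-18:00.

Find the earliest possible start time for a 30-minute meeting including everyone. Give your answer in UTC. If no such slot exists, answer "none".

10:30

Finn in UTC: 10:30-12:00, 13:45-14:15, 16:00-16:45 (add 5h to convert from UTC-5).
Vera in UTC: 09:00-12:45, 14:15-14:45, 15:00-15:30, 16:45-18:00.
Finn ∩ Vera: 10:30-12:00.
So the common availability across everyone is 10:30-12:00.
The first common window of at least 30 minutes is 10:30-12:00, so the earliest start is 10:30.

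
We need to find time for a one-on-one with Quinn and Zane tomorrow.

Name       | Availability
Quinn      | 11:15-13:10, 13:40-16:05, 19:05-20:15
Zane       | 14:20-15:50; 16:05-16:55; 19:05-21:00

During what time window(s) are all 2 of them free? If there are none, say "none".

Quinn ∩ Zane: 14:20-15:50, 19:05-20:15.

14:20-15:50, 19:05-20:15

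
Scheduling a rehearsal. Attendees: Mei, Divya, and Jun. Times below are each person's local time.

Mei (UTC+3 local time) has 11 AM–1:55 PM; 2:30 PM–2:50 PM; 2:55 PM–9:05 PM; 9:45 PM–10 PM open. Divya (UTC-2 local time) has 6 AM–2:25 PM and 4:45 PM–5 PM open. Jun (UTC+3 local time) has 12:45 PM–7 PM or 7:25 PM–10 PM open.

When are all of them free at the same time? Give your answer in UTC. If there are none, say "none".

09:45-10:55, 11:30-11:50, 11:55-16:00, 18:45-19:00

Mei in UTC: 08:00-10:55, 11:30-11:50, 11:55-18:05, 18:45-19:00 (subtract 3h to convert from UTC+3).
Divya in UTC: 08:00-16:25, 18:45-19:00 (add 2h to convert from UTC-2).
Jun in UTC: 09:45-16:00, 16:25-19:00 (subtract 3h to convert from UTC+3).
Mei ∩ Divya: 08:00-10:55, 11:30-11:50, 11:55-16:25, 18:45-19:00.
Mei ∩ Divya ∩ Jun: 09:45-10:55, 11:30-11:50, 11:55-16:00, 18:45-19:00.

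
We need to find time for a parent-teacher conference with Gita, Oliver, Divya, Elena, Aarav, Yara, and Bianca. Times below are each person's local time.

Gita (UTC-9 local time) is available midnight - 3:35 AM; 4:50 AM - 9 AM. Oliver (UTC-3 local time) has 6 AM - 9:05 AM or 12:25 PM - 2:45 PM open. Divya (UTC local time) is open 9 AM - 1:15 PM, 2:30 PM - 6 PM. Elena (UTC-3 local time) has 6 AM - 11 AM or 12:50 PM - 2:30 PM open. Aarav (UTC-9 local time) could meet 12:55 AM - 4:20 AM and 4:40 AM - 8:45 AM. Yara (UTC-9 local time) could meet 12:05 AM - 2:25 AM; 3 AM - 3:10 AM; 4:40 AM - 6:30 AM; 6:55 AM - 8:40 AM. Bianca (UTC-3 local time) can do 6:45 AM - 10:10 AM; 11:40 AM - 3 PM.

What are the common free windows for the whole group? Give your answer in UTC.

09:55-11:25, 12:00-12:05, 15:55-17:30

Gita in UTC: 09:00-12:35, 13:50-18:00 (add 9h to convert from UTC-9).
Oliver in UTC: 09:00-12:05, 15:25-17:45 (add 3h to convert from UTC-3).
Divya in UTC: 09:00-13:15, 14:30-18:00.
Elena in UTC: 09:00-14:00, 15:50-17:30 (add 3h to convert from UTC-3).
Aarav in UTC: 09:55-13:20, 13:40-17:45 (add 9h to convert from UTC-9).
Yara in UTC: 09:05-11:25, 12:00-12:10, 13:40-15:30, 15:55-17:40 (add 9h to convert from UTC-9).
Bianca in UTC: 09:45-13:10, 14:40-18:00 (add 3h to convert from UTC-3).
Gita ∩ Oliver: 09:00-12:05, 15:25-17:45.
Gita ∩ Oliver ∩ Divya: 09:00-12:05, 15:25-17:45.
Gita ∩ Oliver ∩ Divya ∩ Elena: 09:00-12:05, 15:50-17:30.
Gita ∩ Oliver ∩ Divya ∩ Elena ∩ Aarav: 09:55-12:05, 15:50-17:30.
Gita ∩ Oliver ∩ Divya ∩ Elena ∩ Aarav ∩ Yara: 09:55-11:25, 12:00-12:05, 15:55-17:30.
Gita ∩ Oliver ∩ Divya ∩ Elena ∩ Aarav ∩ Yara ∩ Bianca: 09:55-11:25, 12:00-12:05, 15:55-17:30.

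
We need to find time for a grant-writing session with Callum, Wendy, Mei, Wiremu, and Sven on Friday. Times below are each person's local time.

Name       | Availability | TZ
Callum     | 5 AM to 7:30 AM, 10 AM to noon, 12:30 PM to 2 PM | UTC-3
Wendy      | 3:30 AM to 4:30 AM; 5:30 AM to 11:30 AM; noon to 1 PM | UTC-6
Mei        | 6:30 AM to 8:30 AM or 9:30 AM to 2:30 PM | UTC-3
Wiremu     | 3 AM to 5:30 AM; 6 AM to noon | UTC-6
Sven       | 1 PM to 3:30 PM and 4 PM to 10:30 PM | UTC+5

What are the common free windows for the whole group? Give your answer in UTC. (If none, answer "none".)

Callum in UTC: 08:00-10:30, 13:00-15:00, 15:30-17:00 (add 3h to convert from UTC-3).
Wendy in UTC: 09:30-10:30, 11:30-17:30, 18:00-19:00 (add 6h to convert from UTC-6).
Mei in UTC: 09:30-11:30, 12:30-17:30 (add 3h to convert from UTC-3).
Wiremu in UTC: 09:00-11:30, 12:00-18:00 (add 6h to convert from UTC-6).
Sven in UTC: 08:00-10:30, 11:00-17:30 (subtract 5h to convert from UTC+5).
Callum ∩ Wendy: 09:30-10:30, 13:00-15:00, 15:30-17:00.
Callum ∩ Wendy ∩ Mei: 09:30-10:30, 13:00-15:00, 15:30-17:00.
Callum ∩ Wendy ∩ Mei ∩ Wiremu: 09:30-10:30, 13:00-15:00, 15:30-17:00.
Callum ∩ Wendy ∩ Mei ∩ Wiremu ∩ Sven: 09:30-10:30, 13:00-15:00, 15:30-17:00.
So the common availability across everyone is 09:30-10:30, 13:00-15:00, 15:30-17:00.

09:30-10:30, 13:00-15:00, 15:30-17:00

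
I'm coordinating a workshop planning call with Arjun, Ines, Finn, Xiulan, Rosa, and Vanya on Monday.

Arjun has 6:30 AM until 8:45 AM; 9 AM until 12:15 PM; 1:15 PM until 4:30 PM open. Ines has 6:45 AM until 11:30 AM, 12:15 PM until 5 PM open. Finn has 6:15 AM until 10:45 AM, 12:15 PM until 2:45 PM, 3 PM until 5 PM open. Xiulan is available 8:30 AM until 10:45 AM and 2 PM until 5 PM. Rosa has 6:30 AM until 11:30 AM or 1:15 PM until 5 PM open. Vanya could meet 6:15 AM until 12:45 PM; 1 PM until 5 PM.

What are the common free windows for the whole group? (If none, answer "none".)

08:30-08:45, 09:00-10:45, 14:00-14:45, 15:00-16:30

Arjun ∩ Ines: 06:45-08:45, 09:00-11:30, 13:15-16:30.
Arjun ∩ Ines ∩ Finn: 06:45-08:45, 09:00-10:45, 13:15-14:45, 15:00-16:30.
Arjun ∩ Ines ∩ Finn ∩ Xiulan: 08:30-08:45, 09:00-10:45, 14:00-14:45, 15:00-16:30.
Arjun ∩ Ines ∩ Finn ∩ Xiulan ∩ Rosa: 08:30-08:45, 09:00-10:45, 14:00-14:45, 15:00-16:30.
Arjun ∩ Ines ∩ Finn ∩ Xiulan ∩ Rosa ∩ Vanya: 08:30-08:45, 09:00-10:45, 14:00-14:45, 15:00-16:30.
So the common availability across everyone is 08:30-08:45, 09:00-10:45, 14:00-14:45, 15:00-16:30.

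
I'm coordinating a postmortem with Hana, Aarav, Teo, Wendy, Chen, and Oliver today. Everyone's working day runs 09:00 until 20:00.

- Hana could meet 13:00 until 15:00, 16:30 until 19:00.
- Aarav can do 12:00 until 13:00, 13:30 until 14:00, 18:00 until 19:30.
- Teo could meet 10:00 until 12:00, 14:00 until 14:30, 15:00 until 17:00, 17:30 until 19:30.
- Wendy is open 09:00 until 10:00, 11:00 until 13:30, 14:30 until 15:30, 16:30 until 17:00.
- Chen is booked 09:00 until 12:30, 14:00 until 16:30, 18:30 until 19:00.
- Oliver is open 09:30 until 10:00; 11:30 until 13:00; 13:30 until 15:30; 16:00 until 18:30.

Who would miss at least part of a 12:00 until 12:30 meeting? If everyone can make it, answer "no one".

Hana free: 13:00-15:00, 16:30-19:00.
Aarav free: 12:00-13:00, 13:30-14:00, 18:00-19:30.
Teo free: 10:00-12:00, 14:00-14:30, 15:00-17:00, 17:30-19:30.
Wendy free: 09:00-10:00, 11:00-13:30, 14:30-15:30, 16:30-17:00.
Chen free: 12:30-14:00, 16:30-18:30, 19:00-20:00 (invert busy blocks within the working day).
Oliver free: 09:30-10:00, 11:30-13:00, 13:30-15:30, 16:00-18:30.
Hana: not fully free for 12:00-12:30. Aarav: free for 12:00-12:30. Teo: not fully free for 12:00-12:30. Wendy: free for 12:00-12:30. Chen: not fully free for 12:00-12:30. Oliver: free for 12:00-12:30.

Chen, Hana, Teo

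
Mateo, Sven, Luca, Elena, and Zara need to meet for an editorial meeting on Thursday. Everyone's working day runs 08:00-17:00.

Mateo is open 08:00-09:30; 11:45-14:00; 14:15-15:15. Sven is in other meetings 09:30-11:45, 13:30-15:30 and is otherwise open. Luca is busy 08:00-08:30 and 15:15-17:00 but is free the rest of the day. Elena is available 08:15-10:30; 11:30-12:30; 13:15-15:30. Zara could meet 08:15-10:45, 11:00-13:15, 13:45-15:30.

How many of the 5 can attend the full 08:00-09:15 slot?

Mateo free: 08:00-09:30, 11:45-14:00, 14:15-15:15.
Sven free: 08:00-09:30, 11:45-13:30, 15:30-17:00 (invert busy blocks within the working day).
Luca free: 08:30-15:15 (invert busy blocks within the working day).
Elena free: 08:15-10:30, 11:30-12:30, 13:15-15:30.
Zara free: 08:15-10:45, 11:00-13:15, 13:45-15:30.
Mateo and Sven can make the full 08:00-09:15 slot — that's 2.

2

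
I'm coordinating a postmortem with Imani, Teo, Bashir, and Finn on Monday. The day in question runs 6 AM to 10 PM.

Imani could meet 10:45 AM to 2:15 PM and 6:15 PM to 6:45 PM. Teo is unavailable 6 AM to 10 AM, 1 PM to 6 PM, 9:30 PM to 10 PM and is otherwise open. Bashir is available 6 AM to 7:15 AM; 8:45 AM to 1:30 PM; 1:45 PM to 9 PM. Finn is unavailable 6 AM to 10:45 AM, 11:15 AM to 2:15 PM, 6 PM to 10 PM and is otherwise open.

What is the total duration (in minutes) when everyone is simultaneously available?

30

Imani free: 10:45-14:15, 18:15-18:45.
Teo free: 10:00-13:00, 18:00-21:30 (invert busy blocks within the working day).
Bashir free: 06:00-07:15, 08:45-13:30, 13:45-21:00.
Finn free: 10:45-11:15, 14:15-18:00 (invert busy blocks within the working day).
Imani ∩ Teo: 10:45-13:00, 18:15-18:45.
Imani ∩ Teo ∩ Bashir: 10:45-13:00, 18:15-18:45.
Imani ∩ Teo ∩ Bashir ∩ Finn: 10:45-11:15.
That's a single block of 30 minutes.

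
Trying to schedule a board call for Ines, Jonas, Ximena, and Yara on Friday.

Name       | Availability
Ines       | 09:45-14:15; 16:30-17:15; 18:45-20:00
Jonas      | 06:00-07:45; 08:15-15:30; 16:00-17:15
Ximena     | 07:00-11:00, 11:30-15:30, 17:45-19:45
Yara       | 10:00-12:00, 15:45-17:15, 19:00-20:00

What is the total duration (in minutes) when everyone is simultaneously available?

90

Ines ∩ Jonas: 09:45-14:15, 16:30-17:15.
Ines ∩ Jonas ∩ Ximena: 09:45-11:00, 11:30-14:15.
Ines ∩ Jonas ∩ Ximena ∩ Yara: 10:00-11:00, 11:30-12:00.
Summing the common windows: 60 + 30 = 90 minutes.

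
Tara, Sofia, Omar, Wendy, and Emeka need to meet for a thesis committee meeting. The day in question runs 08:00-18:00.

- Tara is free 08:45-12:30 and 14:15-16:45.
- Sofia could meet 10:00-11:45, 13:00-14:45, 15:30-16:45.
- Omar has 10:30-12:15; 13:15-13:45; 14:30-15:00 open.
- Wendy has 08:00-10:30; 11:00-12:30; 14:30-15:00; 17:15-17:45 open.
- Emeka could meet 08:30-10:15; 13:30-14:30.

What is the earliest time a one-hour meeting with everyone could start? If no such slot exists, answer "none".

Tara ∩ Sofia: 10:00-11:45, 14:15-14:45, 15:30-16:45.
Tara ∩ Sofia ∩ Omar: 10:30-11:45, 14:30-14:45.
Tara ∩ Sofia ∩ Omar ∩ Wendy: 11:00-11:45, 14:30-14:45.
Tara ∩ Sofia ∩ Omar ∩ Wendy ∩ Emeka: ∅.
There is no time when everyone is free.
No common window is at least 60 minutes long.

none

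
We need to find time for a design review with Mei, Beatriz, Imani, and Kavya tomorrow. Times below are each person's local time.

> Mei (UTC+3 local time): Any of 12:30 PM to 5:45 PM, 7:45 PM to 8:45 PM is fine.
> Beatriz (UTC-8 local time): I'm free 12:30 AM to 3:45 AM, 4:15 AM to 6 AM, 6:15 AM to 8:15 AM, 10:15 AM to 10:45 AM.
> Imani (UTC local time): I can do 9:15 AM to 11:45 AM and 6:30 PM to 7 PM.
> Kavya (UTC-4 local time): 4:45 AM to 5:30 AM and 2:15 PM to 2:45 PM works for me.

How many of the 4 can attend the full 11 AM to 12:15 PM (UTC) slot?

1

Mei in UTC: 09:30-14:45, 16:45-17:45 (subtract 3h to convert from UTC+3).
Beatriz in UTC: 08:30-11:45, 12:15-14:00, 14:15-16:15, 18:15-18:45 (add 8h to convert from UTC-8).
Imani in UTC: 09:15-11:45, 18:30-19:00.
Kavya in UTC: 08:45-09:30, 18:15-18:45 (add 4h to convert from UTC-4).
Mei can make the full 11:00-12:15 slot — that's 1.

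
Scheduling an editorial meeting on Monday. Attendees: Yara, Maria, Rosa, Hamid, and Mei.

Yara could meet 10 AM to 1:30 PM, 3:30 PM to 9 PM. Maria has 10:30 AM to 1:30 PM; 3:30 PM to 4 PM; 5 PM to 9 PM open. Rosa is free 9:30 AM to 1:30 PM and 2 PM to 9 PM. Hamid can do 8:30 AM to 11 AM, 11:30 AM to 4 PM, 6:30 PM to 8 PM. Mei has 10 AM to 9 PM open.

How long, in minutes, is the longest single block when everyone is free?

120

Yara ∩ Maria: 10:30-13:30, 15:30-16:00, 17:00-21:00.
Yara ∩ Maria ∩ Rosa: 10:30-13:30, 15:30-16:00, 17:00-21:00.
Yara ∩ Maria ∩ Rosa ∩ Hamid: 10:30-11:00, 11:30-13:30, 15:30-16:00, 18:30-20:00.
Yara ∩ Maria ∩ Rosa ∩ Hamid ∩ Mei: 10:30-11:00, 11:30-13:30, 15:30-16:00, 18:30-20:00.
The longest is 11:30-13:30 at 120 minutes.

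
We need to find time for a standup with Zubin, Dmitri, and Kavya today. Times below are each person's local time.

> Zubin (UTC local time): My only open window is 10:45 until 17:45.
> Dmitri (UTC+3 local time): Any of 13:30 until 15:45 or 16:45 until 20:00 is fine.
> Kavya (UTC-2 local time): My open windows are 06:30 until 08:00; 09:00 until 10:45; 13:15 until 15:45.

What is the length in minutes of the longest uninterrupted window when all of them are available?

Zubin in UTC: 10:45-17:45.
Dmitri in UTC: 10:30-12:45, 13:45-17:00 (subtract 3h to convert from UTC+3).
Kavya in UTC: 08:30-10:00, 11:00-12:45, 15:15-17:45 (add 2h to convert from UTC-2).
Zubin ∩ Dmitri: 10:45-12:45, 13:45-17:00.
Zubin ∩ Dmitri ∩ Kavya: 11:00-12:45, 15:15-17:00.
Those are the intersection windows.
The longest is 11:00-12:45 at 105 minutes.

105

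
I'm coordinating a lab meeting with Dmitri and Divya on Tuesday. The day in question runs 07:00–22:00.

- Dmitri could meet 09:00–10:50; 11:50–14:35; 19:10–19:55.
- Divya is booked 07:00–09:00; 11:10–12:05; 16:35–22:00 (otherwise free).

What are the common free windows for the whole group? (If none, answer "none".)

Dmitri free: 09:00-10:50, 11:50-14:35, 19:10-19:55.
Divya free: 09:00-11:10, 12:05-16:35 (invert busy blocks within the working day).
Dmitri ∩ Divya: 09:00-10:50, 12:05-14:35.

09:00-10:50, 12:05-14:35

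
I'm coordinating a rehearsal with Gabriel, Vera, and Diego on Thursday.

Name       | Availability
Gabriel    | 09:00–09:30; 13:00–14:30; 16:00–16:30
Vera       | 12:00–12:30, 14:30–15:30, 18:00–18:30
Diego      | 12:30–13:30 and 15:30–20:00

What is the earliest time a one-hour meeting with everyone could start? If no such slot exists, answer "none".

Gabriel ∩ Vera: ∅.
Gabriel ∩ Vera ∩ Diego: ∅.
There is no time when everyone is free.
No common window is at least 60 minutes long.

none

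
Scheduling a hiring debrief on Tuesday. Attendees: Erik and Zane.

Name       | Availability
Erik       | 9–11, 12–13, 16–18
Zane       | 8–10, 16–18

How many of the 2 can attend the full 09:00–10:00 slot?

2

Erik and Zane can make the full 09:00-10:00 slot — that's 2.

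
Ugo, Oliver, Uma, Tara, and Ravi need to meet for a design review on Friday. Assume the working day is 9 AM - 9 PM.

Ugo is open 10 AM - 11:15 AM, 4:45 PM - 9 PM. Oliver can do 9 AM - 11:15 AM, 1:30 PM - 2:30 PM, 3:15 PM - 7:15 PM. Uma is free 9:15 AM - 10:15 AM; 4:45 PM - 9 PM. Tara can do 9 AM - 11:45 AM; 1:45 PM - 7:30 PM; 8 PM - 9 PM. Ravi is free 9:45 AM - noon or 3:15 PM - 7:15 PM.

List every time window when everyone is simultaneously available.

10:00-10:15, 16:45-19:15

Ugo ∩ Oliver: 10:00-11:15, 16:45-19:15.
Ugo ∩ Oliver ∩ Uma: 10:00-10:15, 16:45-19:15.
Ugo ∩ Oliver ∩ Uma ∩ Tara: 10:00-10:15, 16:45-19:15.
Ugo ∩ Oliver ∩ Uma ∩ Tara ∩ Ravi: 10:00-10:15, 16:45-19:15.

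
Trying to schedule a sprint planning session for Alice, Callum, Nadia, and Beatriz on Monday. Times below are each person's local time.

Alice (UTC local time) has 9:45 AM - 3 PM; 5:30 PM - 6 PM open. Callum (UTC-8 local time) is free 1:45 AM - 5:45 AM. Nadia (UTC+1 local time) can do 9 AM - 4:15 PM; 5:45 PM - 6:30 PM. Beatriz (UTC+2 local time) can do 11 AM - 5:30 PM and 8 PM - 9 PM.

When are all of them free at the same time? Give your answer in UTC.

Alice in UTC: 09:45-15:00, 17:30-18:00.
Callum in UTC: 09:45-13:45 (add 8h to convert from UTC-8).
Nadia in UTC: 08:00-15:15, 16:45-17:30 (subtract 1h to convert from UTC+1).
Beatriz in UTC: 09:00-15:30, 18:00-19:00 (subtract 2h to convert from UTC+2).
Alice ∩ Callum: 09:45-13:45.
Alice ∩ Callum ∩ Nadia: 09:45-13:45.
Alice ∩ Callum ∩ Nadia ∩ Beatriz: 09:45-13:45.

09:45-13:45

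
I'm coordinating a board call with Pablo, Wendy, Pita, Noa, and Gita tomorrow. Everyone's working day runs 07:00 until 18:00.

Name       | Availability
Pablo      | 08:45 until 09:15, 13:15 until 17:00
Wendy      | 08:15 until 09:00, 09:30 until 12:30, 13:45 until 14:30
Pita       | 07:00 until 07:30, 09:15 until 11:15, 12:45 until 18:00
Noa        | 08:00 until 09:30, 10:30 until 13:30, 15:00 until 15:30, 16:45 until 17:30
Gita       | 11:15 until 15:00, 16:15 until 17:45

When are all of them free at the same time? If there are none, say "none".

Pablo ∩ Wendy: 08:45-09:00, 13:45-14:30.
Pablo ∩ Wendy ∩ Pita: 13:45-14:30.
Pablo ∩ Wendy ∩ Pita ∩ Noa: ∅.
Pablo ∩ Wendy ∩ Pita ∩ Noa ∩ Gita: ∅.
There is no time when everyone is free.

none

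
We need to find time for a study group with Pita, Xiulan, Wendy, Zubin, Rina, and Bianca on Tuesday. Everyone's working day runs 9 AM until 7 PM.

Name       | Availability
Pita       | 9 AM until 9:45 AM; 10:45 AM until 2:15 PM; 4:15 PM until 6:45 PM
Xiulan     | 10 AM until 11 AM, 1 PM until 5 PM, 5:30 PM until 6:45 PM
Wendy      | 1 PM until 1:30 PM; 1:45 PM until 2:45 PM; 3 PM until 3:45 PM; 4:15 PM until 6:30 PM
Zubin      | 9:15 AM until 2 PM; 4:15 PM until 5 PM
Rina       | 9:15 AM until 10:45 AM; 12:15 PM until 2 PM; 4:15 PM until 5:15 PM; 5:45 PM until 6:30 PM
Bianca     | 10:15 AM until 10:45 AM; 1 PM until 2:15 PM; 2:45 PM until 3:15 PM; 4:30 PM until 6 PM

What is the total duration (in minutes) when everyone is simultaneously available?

Pita ∩ Xiulan: 10:45-11:00, 13:00-14:15, 16:15-17:00, 17:30-18:45.
Pita ∩ Xiulan ∩ Wendy: 13:00-13:30, 13:45-14:15, 16:15-17:00, 17:30-18:30.
Pita ∩ Xiulan ∩ Wendy ∩ Zubin: 13:00-13:30, 13:45-14:00, 16:15-17:00.
Pita ∩ Xiulan ∩ Wendy ∩ Zubin ∩ Rina: 13:00-13:30, 13:45-14:00, 16:15-17:00.
Pita ∩ Xiulan ∩ Wendy ∩ Zubin ∩ Rina ∩ Bianca: 13:00-13:30, 13:45-14:00, 16:30-17:00.
Summing the common windows: 30 + 15 + 30 = 75 minutes.

75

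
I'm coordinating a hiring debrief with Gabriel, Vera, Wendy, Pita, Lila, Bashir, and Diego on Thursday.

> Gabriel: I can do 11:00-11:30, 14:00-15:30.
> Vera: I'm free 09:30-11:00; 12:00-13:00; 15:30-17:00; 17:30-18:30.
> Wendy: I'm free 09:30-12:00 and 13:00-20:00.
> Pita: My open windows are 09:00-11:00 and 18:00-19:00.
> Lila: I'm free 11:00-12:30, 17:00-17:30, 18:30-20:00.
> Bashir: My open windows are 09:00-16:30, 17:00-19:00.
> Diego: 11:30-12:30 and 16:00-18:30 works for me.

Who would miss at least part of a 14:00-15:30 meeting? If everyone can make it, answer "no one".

Diego, Lila, Pita, Vera

Gabriel: free for 14:00-15:30. Vera: not fully free for 14:00-15:30. Wendy: free for 14:00-15:30. Pita: not fully free for 14:00-15:30. Lila: not fully free for 14:00-15:30. Bashir: free for 14:00-15:30. Diego: not fully free for 14:00-15:30.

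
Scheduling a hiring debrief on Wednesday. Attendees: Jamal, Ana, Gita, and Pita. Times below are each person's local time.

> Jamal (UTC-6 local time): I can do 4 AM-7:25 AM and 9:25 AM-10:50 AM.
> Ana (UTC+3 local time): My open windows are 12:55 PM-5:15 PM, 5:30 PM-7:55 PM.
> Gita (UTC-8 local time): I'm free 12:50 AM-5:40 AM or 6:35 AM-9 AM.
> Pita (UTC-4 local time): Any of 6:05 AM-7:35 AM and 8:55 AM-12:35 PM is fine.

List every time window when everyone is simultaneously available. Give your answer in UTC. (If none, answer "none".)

10:05-11:35, 12:55-13:25, 15:25-16:35

Jamal in UTC: 10:00-13:25, 15:25-16:50 (add 6h to convert from UTC-6).
Ana in UTC: 09:55-14:15, 14:30-16:55 (subtract 3h to convert from UTC+3).
Gita in UTC: 08:50-13:40, 14:35-17:00 (add 8h to convert from UTC-8).
Pita in UTC: 10:05-11:35, 12:55-16:35 (add 4h to convert from UTC-4).
Jamal ∩ Ana: 10:00-13:25, 15:25-16:50.
Jamal ∩ Ana ∩ Gita: 10:00-13:25, 15:25-16:50.
Jamal ∩ Ana ∩ Gita ∩ Pita: 10:05-11:35, 12:55-13:25, 15:25-16:35.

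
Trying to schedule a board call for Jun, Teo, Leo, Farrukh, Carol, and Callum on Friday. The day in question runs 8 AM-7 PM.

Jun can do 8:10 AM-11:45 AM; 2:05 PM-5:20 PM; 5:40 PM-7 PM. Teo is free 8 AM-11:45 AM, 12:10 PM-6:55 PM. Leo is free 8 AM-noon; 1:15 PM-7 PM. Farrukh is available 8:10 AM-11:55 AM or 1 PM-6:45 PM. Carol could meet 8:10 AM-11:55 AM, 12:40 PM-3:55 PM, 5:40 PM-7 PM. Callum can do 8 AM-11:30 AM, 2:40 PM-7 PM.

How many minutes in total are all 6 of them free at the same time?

340

Jun ∩ Teo: 08:10-11:45, 14:05-17:20, 17:40-18:55.
Jun ∩ Teo ∩ Leo: 08:10-11:45, 14:05-17:20, 17:40-18:55.
Jun ∩ Teo ∩ Leo ∩ Farrukh: 08:10-11:45, 14:05-17:20, 17:40-18:45.
Jun ∩ Teo ∩ Leo ∩ Farrukh ∩ Carol: 08:10-11:45, 14:05-15:55, 17:40-18:45.
Jun ∩ Teo ∩ Leo ∩ Farrukh ∩ Carol ∩ Callum: 08:10-11:30, 14:40-15:55, 17:40-18:45.
Summing the common windows: 200 + 75 + 65 = 340 minutes.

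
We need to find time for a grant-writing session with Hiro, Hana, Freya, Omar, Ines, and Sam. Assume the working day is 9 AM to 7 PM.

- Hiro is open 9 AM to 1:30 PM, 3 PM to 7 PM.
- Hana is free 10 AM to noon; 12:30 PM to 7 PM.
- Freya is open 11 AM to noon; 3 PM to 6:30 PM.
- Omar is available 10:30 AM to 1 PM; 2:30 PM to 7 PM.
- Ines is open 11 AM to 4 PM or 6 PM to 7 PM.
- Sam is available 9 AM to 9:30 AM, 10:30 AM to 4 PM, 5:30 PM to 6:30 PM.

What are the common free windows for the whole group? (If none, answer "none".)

11:00-12:00, 15:00-16:00, 18:00-18:30

Hiro ∩ Hana: 10:00-12:00, 12:30-13:30, 15:00-19:00.
Hiro ∩ Hana ∩ Freya: 11:00-12:00, 15:00-18:30.
Hiro ∩ Hana ∩ Freya ∩ Omar: 11:00-12:00, 15:00-18:30.
Hiro ∩ Hana ∩ Freya ∩ Omar ∩ Ines: 11:00-12:00, 15:00-16:00, 18:00-18:30.
Hiro ∩ Hana ∩ Freya ∩ Omar ∩ Ines ∩ Sam: 11:00-12:00, 15:00-16:00, 18:00-18:30.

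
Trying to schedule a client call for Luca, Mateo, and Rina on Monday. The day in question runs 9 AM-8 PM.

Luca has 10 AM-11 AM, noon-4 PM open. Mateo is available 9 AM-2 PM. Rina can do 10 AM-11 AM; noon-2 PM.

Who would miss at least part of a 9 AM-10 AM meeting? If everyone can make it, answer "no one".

Luca, Rina

Luca: not fully free for 09:00-10:00. Mateo: free for 09:00-10:00. Rina: not fully free for 09:00-10:00.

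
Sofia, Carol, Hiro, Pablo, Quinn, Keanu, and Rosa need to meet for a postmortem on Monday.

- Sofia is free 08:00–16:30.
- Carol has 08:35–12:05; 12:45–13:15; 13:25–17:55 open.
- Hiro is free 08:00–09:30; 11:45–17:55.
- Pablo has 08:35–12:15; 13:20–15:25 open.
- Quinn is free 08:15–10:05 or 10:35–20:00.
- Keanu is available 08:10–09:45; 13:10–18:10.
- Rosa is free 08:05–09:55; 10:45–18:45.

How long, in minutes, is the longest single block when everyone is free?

Sofia ∩ Carol: 08:35-12:05, 12:45-13:15, 13:25-16:30.
Sofia ∩ Carol ∩ Hiro: 08:35-09:30, 11:45-12:05, 12:45-13:15, 13:25-16:30.
Sofia ∩ Carol ∩ Hiro ∩ Pablo: 08:35-09:30, 11:45-12:05, 13:25-15:25.
Sofia ∩ Carol ∩ Hiro ∩ Pablo ∩ Quinn: 08:35-09:30, 11:45-12:05, 13:25-15:25.
Sofia ∩ Carol ∩ Hiro ∩ Pablo ∩ Quinn ∩ Keanu: 08:35-09:30, 13:25-15:25.
Sofia ∩ Carol ∩ Hiro ∩ Pablo ∩ Quinn ∩ Keanu ∩ Rosa: 08:35-09:30, 13:25-15:25.
The longest is 13:25-15:25 at 120 minutes.

120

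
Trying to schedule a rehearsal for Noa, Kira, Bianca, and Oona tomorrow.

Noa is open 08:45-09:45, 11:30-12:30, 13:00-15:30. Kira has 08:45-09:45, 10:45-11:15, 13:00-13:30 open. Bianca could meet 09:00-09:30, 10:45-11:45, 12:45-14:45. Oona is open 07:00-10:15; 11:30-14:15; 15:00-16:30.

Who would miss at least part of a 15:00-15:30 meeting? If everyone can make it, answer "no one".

Bianca, Kira

Noa: free for 15:00-15:30. Kira: not fully free for 15:00-15:30. Bianca: not fully free for 15:00-15:30. Oona: free for 15:00-15:30.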